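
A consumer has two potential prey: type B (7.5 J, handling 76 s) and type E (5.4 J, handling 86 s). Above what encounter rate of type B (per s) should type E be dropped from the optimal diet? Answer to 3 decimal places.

0.023 per s

Drop type E once their profitability E₂/h₂ falls below the rate achievable on type B alone: E₂/h₂ = λE₁/(1 + λh₁).
Solve for λ: λE₁h₂ = E₂(1 + λh₁) → λ(E₁h₂ − E₂h₁) = E₂ → λ = E₂/(E₁h₂ − E₂h₁).
λ = 5.4/(7.5×86 − 5.4×76) = 5.4/234.6 = 0.02302 per s.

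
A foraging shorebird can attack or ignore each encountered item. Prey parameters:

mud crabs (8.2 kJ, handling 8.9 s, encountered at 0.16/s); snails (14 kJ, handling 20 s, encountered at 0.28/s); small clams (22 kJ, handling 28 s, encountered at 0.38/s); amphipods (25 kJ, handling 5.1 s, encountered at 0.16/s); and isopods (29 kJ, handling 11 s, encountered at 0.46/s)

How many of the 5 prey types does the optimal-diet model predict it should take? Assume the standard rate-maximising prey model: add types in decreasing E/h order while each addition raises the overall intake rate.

2

Profitabilities (E/h, kJ/s): amphipods 4.9, isopods 2.64, mud crabs 0.921, small clams 0.786, snails 0.7. Add prey in this order while the next type's profitability exceeds the intake rate on those already taken.
Rate on top 1: 2.203. isopods: 2.64 > 2.203 → include.
Rate on top 2: 2.522. mud crabs: 0.921 < 2.522 → exclude; stop.
Optimal diet: amphipods, isopods — 2 of 5 types.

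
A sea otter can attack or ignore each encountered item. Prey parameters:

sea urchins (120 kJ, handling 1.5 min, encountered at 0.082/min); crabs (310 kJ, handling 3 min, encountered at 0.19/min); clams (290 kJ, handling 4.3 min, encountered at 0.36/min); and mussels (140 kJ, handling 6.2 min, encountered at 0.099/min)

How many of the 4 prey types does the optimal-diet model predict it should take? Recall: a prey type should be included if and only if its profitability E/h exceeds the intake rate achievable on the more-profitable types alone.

3

Rank by E/h (kJ/min): crabs 103, sea urchins 80, clams 67.4, mussels 22.6. Include each in turn until the next type's E/h falls below the running intake rate.
Rate on top 1: 37.52. sea urchins: 80 > 37.52 → include.
Rate on top 2: 40.6. clams: 67.4 > 40.6 → include.
Rate on top 3: 53.42. mussels: 22.6 < 53.42 → exclude; stop.
Optimal diet: crabs, sea urchins, clams — 3 of 4 types.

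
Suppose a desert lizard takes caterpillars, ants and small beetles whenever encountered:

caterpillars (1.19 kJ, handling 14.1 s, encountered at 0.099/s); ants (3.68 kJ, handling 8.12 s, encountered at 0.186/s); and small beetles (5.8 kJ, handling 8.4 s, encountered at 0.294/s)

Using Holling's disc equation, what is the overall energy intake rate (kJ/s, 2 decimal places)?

0.39 kJ/s

Energy encountered per unit search time: 0.099×1.19 + 0.186×3.68 + 0.294×5.8 = 2.507 kJ/s.
Handling time per unit search time: 0.099×14.1 + 0.186×8.12 + 0.294×8.4 = 5.376.
Rate = 2.507/(1 + 5.376) = 0.3933 kJ/s.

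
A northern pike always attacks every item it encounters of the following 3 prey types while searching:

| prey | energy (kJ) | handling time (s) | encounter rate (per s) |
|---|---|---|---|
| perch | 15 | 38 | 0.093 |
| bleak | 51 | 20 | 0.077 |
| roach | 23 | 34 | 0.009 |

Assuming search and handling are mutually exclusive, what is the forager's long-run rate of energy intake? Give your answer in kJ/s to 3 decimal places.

Energy encountered per unit search time: 0.093×15 + 0.077×51 + 0.009×23 = 5.529 kJ/s.
Handling time per unit search time: 0.093×38 + 0.077×20 + 0.009×34 = 5.38.
Rate = 5.529/(1 + 5.38) = 0.8666 kJ/s.

0.867 kJ/s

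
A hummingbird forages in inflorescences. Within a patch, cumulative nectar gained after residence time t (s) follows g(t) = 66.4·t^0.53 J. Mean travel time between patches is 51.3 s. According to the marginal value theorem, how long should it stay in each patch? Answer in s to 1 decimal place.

By the marginal value theorem, leave when the instantaneous gain rate g'(t) equals the habitat-wide average g(t)/(T + t).
g'(t) = 0.53·66.4·t^-0.47. Setting 0.53·66.4·t^-0.47 = 66.4·t^0.53/(51.3+t) gives 0.53(51.3+t) = t, so 0.47·t = 0.53×51.3.
t* = 0.53×51.3/0.47 = 57.85 s.

57.8 s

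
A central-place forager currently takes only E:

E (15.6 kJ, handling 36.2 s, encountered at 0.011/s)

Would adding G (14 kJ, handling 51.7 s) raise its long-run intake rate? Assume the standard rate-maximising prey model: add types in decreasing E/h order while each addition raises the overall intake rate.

Yes

Intake rate on the current diet: R = (0.011×15.6) / (1 + 0.011×36.2) = 0.1716/1.398 = 0.1227 kJ/s.
G: E/h = 14/51.7 = 0.2708 kJ/s.
Since 0.2708 > R, including G increases the long-run rate.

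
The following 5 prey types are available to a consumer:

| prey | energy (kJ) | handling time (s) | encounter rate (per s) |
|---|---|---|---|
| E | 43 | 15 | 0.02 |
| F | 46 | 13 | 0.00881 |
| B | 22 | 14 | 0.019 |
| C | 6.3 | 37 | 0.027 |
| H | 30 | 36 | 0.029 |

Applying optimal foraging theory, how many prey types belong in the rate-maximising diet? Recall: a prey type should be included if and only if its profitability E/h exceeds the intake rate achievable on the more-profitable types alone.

E/h in descending order: F 3.54, E 2.87, B 1.57, H 0.833, C 0.17 kJ/s. The optimal diet is the largest prefix of this list for which every included type satisfies E_i/h_i > R on the types above it.
Rate on top 1: 0.3636. E: 2.87 > 0.3636 → include.
Rate on top 2: 0.8945. B: 1.57 > 0.8945 → include.
Rate on top 3: 1.002. H: 0.833 < 1.002 → exclude; stop.
Optimal diet: F, E, B — 3 of 5 types.

3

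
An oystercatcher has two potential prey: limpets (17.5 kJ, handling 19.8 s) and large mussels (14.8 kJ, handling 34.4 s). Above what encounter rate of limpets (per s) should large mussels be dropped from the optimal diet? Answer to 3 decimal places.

0.048 per s

The zero-one rule: include large mussels iff E₂/h₂ > λE₁/(1+λh₁). Equality gives the switch point.
λE₁h₂ = E₂ + λE₂h₁ ⇒ λ = E₂/(E₁h₂ − E₂h₁) = 14.8/(602 − 293) = 0.0479 per s.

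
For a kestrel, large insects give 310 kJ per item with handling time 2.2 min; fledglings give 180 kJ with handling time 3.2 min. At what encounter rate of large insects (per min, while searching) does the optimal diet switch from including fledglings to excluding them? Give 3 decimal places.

The zero-one rule: include fledglings iff E₂/h₂ > λE₁/(1+λh₁). Equality gives the switch point.
λE₁h₂ = E₂ + λE₂h₁ ⇒ λ = E₂/(E₁h₂ − E₂h₁) = 180/(992 − 396) = 0.302 per min.

0.302 per min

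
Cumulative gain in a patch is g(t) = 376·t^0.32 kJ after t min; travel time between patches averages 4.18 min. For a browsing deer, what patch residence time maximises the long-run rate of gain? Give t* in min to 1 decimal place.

2.0 min

Maximise g(t)/(T+t): set derivative to zero → g'(t)(T+t) = g(t).
g'(t) = 0.32·376·t^-0.68. Setting 0.32·376·t^-0.68 = 376·t^0.32/(4.18+t) gives 0.32(4.18+t) = t, so 0.68·t = 0.32×4.18.
t* = 0.32×4.18/0.68 = 1.967 min.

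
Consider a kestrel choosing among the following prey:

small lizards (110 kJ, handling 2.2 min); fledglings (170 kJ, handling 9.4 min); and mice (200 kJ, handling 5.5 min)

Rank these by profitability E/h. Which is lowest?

fledglings

In descending order of E/h:
small lizards: 110/2.2 = 50 kJ/min
mice: 200/5.5 = 36.4 kJ/min
fledglings: 170/9.4 = 18.1 kJ/min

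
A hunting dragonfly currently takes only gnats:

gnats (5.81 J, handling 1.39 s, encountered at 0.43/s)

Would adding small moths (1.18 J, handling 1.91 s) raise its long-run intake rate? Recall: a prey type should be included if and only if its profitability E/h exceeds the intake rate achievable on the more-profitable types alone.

No

On gnats alone, R = ΣλE/(1+Σλh) = 2.498/1.598 = 1.564 J/s.
small moths: E/h = 1.18/1.91 = 0.6178 J/s.
Since 0.6178 < R, time spent handling small moths is better spent searching.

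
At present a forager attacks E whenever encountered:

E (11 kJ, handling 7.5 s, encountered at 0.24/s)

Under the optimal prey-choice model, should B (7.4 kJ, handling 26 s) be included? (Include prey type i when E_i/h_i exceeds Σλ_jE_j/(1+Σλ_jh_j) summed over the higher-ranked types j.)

No

Current rate: (0.24×11)/(1 + 0.24×7.5) = 0.9429 kJ/s.
B: E/h = 7.4/26 = 0.2846 kJ/s.
Since 0.2846 < R, time spent handling B is better spent searching.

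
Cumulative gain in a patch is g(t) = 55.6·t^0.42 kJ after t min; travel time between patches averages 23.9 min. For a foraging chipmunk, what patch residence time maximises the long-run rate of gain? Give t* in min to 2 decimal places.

Optimal t* satisfies g'(t*) = g(t*)/(T + t*).
g'(t) = 0.42·55.6·t^-0.58. Setting 0.42·55.6·t^-0.58 = 55.6·t^0.42/(23.9+t) gives 0.42(23.9+t) = t, so 0.58·t = 0.42×23.9.
t* = 0.42×23.9/0.58 = 17.31 min.

17.31 min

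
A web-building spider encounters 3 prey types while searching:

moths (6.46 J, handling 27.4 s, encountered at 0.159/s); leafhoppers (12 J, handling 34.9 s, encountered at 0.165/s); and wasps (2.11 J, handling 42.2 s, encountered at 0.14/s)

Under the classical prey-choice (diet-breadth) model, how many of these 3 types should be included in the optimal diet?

1

E/h in descending order: leafhoppers 0.344, moths 0.236, wasps 0.05 J/s. The optimal diet is the largest prefix of this list for which every included type satisfies E_i/h_i > R on the types above it.
Rate on top 1: 0.293. moths: 0.236 < 0.293 → exclude; stop.
Optimal diet: leafhoppers — 1 of 3 types.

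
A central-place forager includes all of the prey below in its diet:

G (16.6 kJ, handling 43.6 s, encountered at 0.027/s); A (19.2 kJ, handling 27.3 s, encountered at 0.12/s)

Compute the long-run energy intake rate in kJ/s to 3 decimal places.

0.505 kJ/s

R = Σλ_iE_i / (1 + Σλ_ih_i)
Numerator: 0.027×16.6 + 0.12×19.2 = 2.752
Denominator: 1 + 0.027×43.6 + 0.12×27.3 = 5.453
R = 2.752/5.453 = 0.5047 kJ/s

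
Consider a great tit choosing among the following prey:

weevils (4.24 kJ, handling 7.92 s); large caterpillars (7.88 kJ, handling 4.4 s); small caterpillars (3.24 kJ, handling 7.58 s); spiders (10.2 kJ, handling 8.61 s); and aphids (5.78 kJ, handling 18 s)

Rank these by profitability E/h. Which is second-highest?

spiders

Profitability E/h (kJ/s): weevils = 4.24/7.92 = 0.535, large caterpillars = 7.88/4.4 = 1.79, small caterpillars = 3.24/7.58 = 0.427, spiders = 10.2/8.61 = 1.18, aphids = 5.78/18 = 0.321.
Ranked: large caterpillars > spiders > weevils > small caterpillars > aphids.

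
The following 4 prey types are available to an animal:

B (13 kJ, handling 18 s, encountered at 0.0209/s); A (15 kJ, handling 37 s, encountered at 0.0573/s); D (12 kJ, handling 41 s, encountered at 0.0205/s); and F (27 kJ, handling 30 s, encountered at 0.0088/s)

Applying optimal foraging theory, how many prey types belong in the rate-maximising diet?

3

E/h in descending order: F 0.9, B 0.722, A 0.405, D 0.293 kJ/s. The optimal diet is the largest prefix of this list for which every included type satisfies E_i/h_i > R on the types above it.
Rate on top 1: 0.188. B: 0.722 > 0.188 → include.
Rate on top 2: 0.3105. A: 0.405 > 0.3105 → include.
Rate on top 3: 0.364. D: 0.293 < 0.364 → exclude; stop.
Optimal diet: F, B, A — 3 of 4 types.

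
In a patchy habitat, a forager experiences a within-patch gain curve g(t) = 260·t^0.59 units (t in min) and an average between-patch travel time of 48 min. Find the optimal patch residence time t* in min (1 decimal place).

By the marginal value theorem, leave when the instantaneous gain rate g'(t) equals the habitat-wide average g(t)/(T + t).
g'(t) = 0.59·260·t^-0.41. Setting 0.59·260·t^-0.41 = 260·t^0.59/(48+t) gives 0.59(48+t) = t, so 0.41·t = 0.59×48.
t* = 0.59×48/0.41 = 69.07 min.

69.1 min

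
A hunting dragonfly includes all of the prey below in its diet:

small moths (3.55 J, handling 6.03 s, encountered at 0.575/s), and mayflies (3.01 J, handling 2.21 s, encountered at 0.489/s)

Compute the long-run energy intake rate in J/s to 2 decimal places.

R = (0.575×3.55 + 0.489×3.01) / (1 + 0.575×6.03 + 0.489×2.21) = 3.513/5.548 = 0.6332 J/s.

0.63 J/s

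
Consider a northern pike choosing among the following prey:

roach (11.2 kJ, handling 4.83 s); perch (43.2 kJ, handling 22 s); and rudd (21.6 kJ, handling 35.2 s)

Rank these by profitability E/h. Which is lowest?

rudd

In descending order of E/h:
roach: 11.2/4.83 = 2.32 kJ/s
perch: 43.2/22 = 1.96 kJ/s
rudd: 21.6/35.2 = 0.614 kJ/s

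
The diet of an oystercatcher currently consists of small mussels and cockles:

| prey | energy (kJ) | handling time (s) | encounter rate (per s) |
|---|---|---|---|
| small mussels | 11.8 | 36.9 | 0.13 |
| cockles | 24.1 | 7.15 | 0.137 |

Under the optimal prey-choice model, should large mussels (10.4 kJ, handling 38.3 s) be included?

Current rate: (0.13×11.8 + 0.137×24.1)/(1 + 0.13×36.9 + 0.137×7.15) = 0.7136 kJ/s.
large mussels: E/h = 10.4/38.3 = 0.2715 kJ/s.
0.2715 < 0.7136, so adding large mussels would lower the average — exclude it.

No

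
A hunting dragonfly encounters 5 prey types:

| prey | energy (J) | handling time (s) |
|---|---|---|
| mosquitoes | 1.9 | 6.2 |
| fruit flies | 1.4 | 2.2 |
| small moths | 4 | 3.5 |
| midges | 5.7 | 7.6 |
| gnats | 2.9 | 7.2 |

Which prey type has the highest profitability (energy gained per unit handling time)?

In descending order of E/h:
small moths: 4/3.5 = 1.14 J/s
midges: 5.7/7.6 = 0.75 J/s
fruit flies: 1.4/2.2 = 0.636 J/s
gnats: 2.9/7.2 = 0.403 J/s
mosquitoes: 1.9/6.2 = 0.306 J/s

small moths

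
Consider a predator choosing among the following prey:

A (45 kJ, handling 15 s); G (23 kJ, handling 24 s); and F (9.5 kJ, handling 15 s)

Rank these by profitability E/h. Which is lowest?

F

In descending order of E/h:
A: 45/15 = 3 kJ/s
G: 23/24 = 0.958 kJ/s
F: 9.5/15 = 0.633 kJ/s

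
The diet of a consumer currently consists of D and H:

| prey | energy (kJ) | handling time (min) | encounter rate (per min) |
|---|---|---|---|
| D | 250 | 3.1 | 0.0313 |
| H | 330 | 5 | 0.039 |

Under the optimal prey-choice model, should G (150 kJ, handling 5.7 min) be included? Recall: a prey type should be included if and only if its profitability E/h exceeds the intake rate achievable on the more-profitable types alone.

Yes

On D and H alone, R = ΣλE/(1+Σλh) = 20.7/1.292 = 16.02 kJ/min.
G: E/h = 150/5.7 = 26.32 kJ/min.
Since 26.32 > R, including G increases the long-run rate.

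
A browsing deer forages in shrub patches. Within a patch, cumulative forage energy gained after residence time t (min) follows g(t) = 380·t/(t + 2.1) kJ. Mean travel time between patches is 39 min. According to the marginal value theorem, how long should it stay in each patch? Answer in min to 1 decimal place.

By the marginal value theorem, leave when the instantaneous gain rate g'(t) equals the habitat-wide average g(t)/(T + t).
g'(t) = 380·2.1/(t + 2.1)². Setting 380·2.1/(t+2.1)² = 380t/[(t+2.1)(39+t)] gives 2.1(39+t) = t(t+2.1), so t² = 2.1×39 = 81.9.
t* = √81.9 = 9.05 min.

9.0 min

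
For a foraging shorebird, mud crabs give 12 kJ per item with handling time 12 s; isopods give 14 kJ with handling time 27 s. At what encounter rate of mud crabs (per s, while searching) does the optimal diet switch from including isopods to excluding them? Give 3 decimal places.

0.090 per s

At the threshold, the rate on mud crabs alone equals the profitability of isopods: λ·12/(1 + λ·12) = 14/27 = 0.5185.
Rearranging, λ(12 − 0.5185×12) = 0.5185, so λ = 0.5185/5.778 = 0.08974 per s.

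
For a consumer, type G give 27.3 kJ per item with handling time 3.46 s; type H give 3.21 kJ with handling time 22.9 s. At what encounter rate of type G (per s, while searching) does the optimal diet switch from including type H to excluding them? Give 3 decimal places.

0.005 per s

The zero-one rule: include type H iff E₂/h₂ > λE₁/(1+λh₁). Equality gives the switch point.
λE₁h₂ = E₂ + λE₂h₁ ⇒ λ = E₂/(E₁h₂ − E₂h₁) = 3.21/(625.2 − 11.11) = 0.005227 per s.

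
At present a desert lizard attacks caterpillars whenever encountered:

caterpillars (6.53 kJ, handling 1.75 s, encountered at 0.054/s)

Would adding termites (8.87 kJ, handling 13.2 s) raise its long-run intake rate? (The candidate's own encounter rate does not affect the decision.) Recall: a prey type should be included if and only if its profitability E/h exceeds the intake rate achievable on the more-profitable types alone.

Yes

Intake rate on the current diet: R = (0.054×6.53) / (1 + 0.054×1.75) = 0.3526/1.095 = 0.3222 kJ/s.
termites: E/h = 8.87/13.2 = 0.672 kJ/s.
0.672 > 0.3222, so adding termites raises the average — include it.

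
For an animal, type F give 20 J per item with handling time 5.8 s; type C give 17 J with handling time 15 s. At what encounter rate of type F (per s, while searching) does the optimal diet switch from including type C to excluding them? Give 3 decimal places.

0.084 per s

At the threshold, the rate on type F alone equals the profitability of type C: λ·20/(1 + λ·5.8) = 17/15 = 1.133.
Rearranging, λ(20 − 1.133×5.8) = 1.133, so λ = 1.133/13.43 = 0.08441 per s.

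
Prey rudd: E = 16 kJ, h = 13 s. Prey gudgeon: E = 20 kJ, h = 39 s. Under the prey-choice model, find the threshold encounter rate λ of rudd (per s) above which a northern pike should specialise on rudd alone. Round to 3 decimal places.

At the threshold, the rate on rudd alone equals the profitability of gudgeon: λ·16/(1 + λ·13) = 20/39 = 0.5128.
Rearranging, λ(16 − 0.5128×13) = 0.5128, so λ = 0.5128/9.333 = 0.05495 per s.

0.055 per s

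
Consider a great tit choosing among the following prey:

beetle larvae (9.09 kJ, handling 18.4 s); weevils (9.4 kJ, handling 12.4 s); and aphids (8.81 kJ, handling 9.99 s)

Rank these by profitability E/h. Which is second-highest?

Profitability E/h (kJ/s): beetle larvae = 9.09/18.4 = 0.494, weevils = 9.4/12.4 = 0.758, aphids = 8.81/9.99 = 0.882.
Ranked: aphids > weevils > beetle larvae.

weevils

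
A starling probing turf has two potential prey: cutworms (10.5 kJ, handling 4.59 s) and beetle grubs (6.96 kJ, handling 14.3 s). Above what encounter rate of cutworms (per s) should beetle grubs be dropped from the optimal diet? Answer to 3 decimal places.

At the threshold, the rate on cutworms alone equals the profitability of beetle grubs: λ·10.5/(1 + λ·4.59) = 6.96/14.3 = 0.4867.
Rearranging, λ(10.5 − 0.4867×4.59) = 0.4867, so λ = 0.4867/8.266 = 0.05888 per s.

0.059 per s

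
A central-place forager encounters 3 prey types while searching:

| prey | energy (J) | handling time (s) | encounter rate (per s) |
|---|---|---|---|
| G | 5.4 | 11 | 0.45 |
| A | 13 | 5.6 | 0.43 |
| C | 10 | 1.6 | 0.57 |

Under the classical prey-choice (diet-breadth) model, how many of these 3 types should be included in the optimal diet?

E/h in descending order: C 6.25, A 2.32, G 0.491 J/s. The optimal diet is the largest prefix of this list for which every included type satisfies E_i/h_i > R on the types above it.
Rate on top 1: 2.981. A: 2.32 < 2.981 → exclude; stop.
Optimal diet: C — 1 of 3 types.

1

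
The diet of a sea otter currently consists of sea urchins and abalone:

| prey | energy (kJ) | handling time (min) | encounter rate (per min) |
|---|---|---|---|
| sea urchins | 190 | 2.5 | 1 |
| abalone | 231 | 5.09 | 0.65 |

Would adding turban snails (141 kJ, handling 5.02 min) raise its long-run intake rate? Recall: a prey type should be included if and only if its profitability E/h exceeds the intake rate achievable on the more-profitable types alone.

Intake rate on the current diet: R = (1×190 + 0.65×231) / (1 + 1×2.5 + 0.65×5.09) = 340.1/6.809 = 49.96 kJ/min.
Profitability of turban snails: 141/5.02 = 28.09 kJ/min.
Since 28.09 < R, time spent handling turban snails is better spent searching.

No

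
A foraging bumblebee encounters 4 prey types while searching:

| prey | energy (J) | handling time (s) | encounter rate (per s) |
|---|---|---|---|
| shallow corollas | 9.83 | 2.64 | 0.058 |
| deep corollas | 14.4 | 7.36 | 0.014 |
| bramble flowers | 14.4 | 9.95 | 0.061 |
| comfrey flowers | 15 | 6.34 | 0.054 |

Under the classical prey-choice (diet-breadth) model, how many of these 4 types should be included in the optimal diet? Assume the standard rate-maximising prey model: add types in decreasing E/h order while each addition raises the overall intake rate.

Rank by E/h (J/s): shallow corollas 3.72, comfrey flowers 2.37, deep corollas 1.96, bramble flowers 1.45. Include each in turn until the next type's E/h falls below the running intake rate.
Rate on top 1: 0.4944. comfrey flowers: 2.37 > 0.4944 → include.
Rate on top 2: 0.9229. deep corollas: 1.96 > 0.9229 → include.
Rate on top 3: 0.9895. bramble flowers: 1.45 > 0.9895 → include.
Optimal diet: shallow corollas, comfrey flowers, deep corollas, bramble flowers — 4 of 4 types.

4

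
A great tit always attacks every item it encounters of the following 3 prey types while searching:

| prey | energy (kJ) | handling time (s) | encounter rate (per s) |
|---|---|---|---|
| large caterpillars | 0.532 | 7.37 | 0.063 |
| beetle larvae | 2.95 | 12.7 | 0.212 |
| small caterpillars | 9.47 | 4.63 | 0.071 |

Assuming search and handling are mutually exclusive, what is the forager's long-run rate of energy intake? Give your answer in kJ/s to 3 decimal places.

R = (0.063×0.532 + 0.212×2.95 + 0.071×9.47) / (1 + 0.063×7.37 + 0.212×12.7 + 0.071×4.63) = 1.331/4.485 = 0.2968 kJ/s.

0.297 kJ/s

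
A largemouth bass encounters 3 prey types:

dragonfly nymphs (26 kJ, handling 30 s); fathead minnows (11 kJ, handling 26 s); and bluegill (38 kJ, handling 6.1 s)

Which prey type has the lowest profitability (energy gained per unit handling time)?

fathead minnows

In descending order of E/h:
bluegill: 38/6.1 = 6.23 kJ/s
dragonfly nymphs: 26/30 = 0.867 kJ/s
fathead minnows: 11/26 = 0.423 kJ/s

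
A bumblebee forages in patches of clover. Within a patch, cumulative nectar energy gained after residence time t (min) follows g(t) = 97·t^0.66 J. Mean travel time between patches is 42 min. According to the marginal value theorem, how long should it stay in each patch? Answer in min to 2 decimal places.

81.53 min

Optimal t* satisfies g'(t*) = g(t*)/(T + t*).
g'(t) = 0.66·97·t^-0.34. Setting 0.66·97·t^-0.34 = 97·t^0.66/(42+t) gives 0.66(42+t) = t, so 0.34·t = 0.66×42.
t* = 0.66×42/0.34 = 81.53 min.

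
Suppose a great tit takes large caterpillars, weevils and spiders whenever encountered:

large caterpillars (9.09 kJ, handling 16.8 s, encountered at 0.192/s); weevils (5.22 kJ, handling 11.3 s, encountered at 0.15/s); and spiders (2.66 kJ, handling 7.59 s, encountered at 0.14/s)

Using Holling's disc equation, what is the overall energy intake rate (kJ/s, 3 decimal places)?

0.415 kJ/s

Energy encountered per unit search time: 0.192×9.09 + 0.15×5.22 + 0.14×2.66 = 2.901 kJ/s.
Handling time per unit search time: 0.192×16.8 + 0.15×11.3 + 0.14×7.59 = 5.983.
Rate = 2.901/(1 + 5.983) = 0.4154 kJ/s.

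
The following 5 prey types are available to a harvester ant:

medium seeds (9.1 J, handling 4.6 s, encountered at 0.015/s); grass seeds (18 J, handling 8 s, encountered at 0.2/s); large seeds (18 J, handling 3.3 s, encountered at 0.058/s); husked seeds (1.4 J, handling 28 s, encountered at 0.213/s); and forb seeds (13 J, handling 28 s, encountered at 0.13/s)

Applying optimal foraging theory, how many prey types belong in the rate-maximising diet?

Rank by E/h (J/s): large seeds 5.45, grass seeds 2.25, medium seeds 1.98, forb seeds 0.464, husked seeds 0.05. Include each in turn until the next type's E/h falls below the running intake rate.
Rate on top 1: 0.8763. grass seeds: 2.25 > 0.8763 → include.
Rate on top 2: 1.664. medium seeds: 1.98 > 1.664 → include.
Rate on top 3: 1.671. forb seeds: 0.464 < 1.671 → exclude; stop.
Optimal diet: large seeds, grass seeds, medium seeds — 3 of 5 types.

3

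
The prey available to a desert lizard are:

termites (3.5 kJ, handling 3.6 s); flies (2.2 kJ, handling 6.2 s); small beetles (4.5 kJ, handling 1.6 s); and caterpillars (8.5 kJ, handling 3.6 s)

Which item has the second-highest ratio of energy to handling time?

caterpillars

Profitability E/h (kJ/s): termites = 3.5/3.6 = 0.972, flies = 2.2/6.2 = 0.355, small beetles = 4.5/1.6 = 2.81, caterpillars = 8.5/3.6 = 2.36.
Ranked: small beetles > caterpillars > termites > flies.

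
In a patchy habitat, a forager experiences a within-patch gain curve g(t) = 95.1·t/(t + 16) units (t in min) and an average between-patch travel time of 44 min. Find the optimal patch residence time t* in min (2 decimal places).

26.53 min

Optimal t* satisfies g'(t*) = g(t*)/(T + t*).
g'(t) = 95.1·16/(t + 16)². Setting 95.1·16/(t+16)² = 95.1t/[(t+16)(44+t)] gives 16(44+t) = t(t+16), so t² = 16×44 = 704.
t* = √704 = 26.53 min.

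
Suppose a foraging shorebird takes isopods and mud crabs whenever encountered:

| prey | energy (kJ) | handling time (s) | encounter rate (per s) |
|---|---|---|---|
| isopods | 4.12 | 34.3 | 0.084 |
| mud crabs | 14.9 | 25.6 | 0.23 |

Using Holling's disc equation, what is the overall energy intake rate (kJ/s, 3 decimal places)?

0.386 kJ/s

R = Σλ_iE_i / (1 + Σλ_ih_i)
Numerator: 0.084×4.12 + 0.23×14.9 = 3.773
Denominator: 1 + 0.084×34.3 + 0.23×25.6 = 9.769
R = 3.773/9.769 = 0.3862 kJ/s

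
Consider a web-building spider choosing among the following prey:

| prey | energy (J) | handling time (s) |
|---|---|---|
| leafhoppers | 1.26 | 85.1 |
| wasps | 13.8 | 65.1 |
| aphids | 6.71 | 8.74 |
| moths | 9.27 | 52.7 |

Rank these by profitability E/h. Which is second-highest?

wasps

In descending order of E/h:
aphids: 6.71/8.74 = 0.768 J/s
wasps: 13.8/65.1 = 0.212 J/s
moths: 9.27/52.7 = 0.176 J/s
leafhoppers: 1.26/85.1 = 0.0148 J/s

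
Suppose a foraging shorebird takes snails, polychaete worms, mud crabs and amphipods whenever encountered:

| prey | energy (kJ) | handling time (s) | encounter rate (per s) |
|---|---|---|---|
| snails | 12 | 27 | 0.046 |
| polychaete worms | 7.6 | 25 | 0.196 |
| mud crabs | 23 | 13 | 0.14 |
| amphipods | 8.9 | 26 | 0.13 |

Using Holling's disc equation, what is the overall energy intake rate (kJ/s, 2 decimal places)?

R = Σλ_iE_i / (1 + Σλ_ih_i)
Numerator: 0.046×12 + 0.196×7.6 + 0.14×23 + 0.13×8.9 = 6.419
Denominator: 1 + 0.046×27 + 0.196×25 + 0.14×13 + 0.13×26 = 12.34
R = 6.419/12.34 = 0.5201 kJ/s

0.52 kJ/s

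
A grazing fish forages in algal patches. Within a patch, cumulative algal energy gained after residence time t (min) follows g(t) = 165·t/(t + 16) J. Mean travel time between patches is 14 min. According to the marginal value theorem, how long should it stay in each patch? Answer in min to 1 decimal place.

Maximise g(t)/(T+t): set derivative to zero → g'(t)(T+t) = g(t).
g'(t) = 165·16/(t + 16)². Setting 165·16/(t+16)² = 165t/[(t+16)(14+t)] gives 16(14+t) = t(t+16), so t² = 16×14 = 224.
t* = √224 = 14.97 min.

15.0 min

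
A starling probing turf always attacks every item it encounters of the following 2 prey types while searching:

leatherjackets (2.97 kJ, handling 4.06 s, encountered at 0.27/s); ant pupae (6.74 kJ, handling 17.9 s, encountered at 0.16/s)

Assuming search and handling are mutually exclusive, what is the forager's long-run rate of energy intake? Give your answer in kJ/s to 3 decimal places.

0.379 kJ/s

R = (0.27×2.97 + 0.16×6.74) / (1 + 0.27×4.06 + 0.16×17.9) = 1.88/4.96 = 0.3791 kJ/s.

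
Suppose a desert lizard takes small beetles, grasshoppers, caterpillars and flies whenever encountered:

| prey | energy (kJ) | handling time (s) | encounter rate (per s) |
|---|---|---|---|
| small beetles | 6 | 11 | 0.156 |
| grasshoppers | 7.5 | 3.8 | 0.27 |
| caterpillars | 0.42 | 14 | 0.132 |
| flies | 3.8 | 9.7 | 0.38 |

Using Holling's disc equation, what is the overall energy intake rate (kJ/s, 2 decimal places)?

R = Σλ_iE_i / (1 + Σλ_ih_i)
Numerator: 0.156×6 + 0.27×7.5 + 0.132×0.42 + 0.38×3.8 = 4.46
Denominator: 1 + 0.156×11 + 0.27×3.8 + 0.132×14 + 0.38×9.7 = 9.276
R = 4.46/9.276 = 0.4809 kJ/s

0.48 kJ/s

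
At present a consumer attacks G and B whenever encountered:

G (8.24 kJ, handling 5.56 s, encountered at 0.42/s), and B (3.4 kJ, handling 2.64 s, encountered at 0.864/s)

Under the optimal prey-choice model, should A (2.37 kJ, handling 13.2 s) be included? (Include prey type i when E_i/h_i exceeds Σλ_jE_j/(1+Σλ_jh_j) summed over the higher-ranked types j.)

No

Intake rate on the current diet: R = (0.42×8.24 + 0.864×3.4) / (1 + 0.42×5.56 + 0.864×2.64) = 6.398/5.616 = 1.139 kJ/s.
Profitability of A: 2.37/13.2 = 0.1795 kJ/s.
Since 0.1795 < R, time spent handling A is better spent searching.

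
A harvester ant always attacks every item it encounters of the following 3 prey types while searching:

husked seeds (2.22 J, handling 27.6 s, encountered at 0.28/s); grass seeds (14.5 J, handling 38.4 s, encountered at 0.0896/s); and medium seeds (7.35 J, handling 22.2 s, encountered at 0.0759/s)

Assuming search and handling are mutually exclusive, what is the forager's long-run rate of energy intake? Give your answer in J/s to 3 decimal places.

R = (0.28×2.22 + 0.0896×14.5 + 0.0759×7.35) / (1 + 0.28×27.6 + 0.0896×38.4 + 0.0759×22.2) = 2.479/13.85 = 0.1789 J/s.

0.179 J/s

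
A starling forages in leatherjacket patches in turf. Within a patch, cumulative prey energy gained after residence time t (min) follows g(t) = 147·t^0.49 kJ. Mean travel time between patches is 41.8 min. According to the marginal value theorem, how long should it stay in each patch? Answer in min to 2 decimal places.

Maximise g(t)/(T+t): set derivative to zero → g'(t)(T+t) = g(t).
g'(t) = 0.49·147·t^-0.51. Setting 0.49·147·t^-0.51 = 147·t^0.49/(41.8+t) gives 0.49(41.8+t) = t, so 0.51·t = 0.49×41.8.
t* = 0.49×41.8/0.51 = 40.16 min.

40.16 min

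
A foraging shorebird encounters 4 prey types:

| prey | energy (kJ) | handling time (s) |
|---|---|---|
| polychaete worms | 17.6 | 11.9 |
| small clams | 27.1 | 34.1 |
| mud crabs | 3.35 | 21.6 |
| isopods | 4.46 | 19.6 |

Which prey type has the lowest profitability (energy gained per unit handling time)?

mud crabs

In descending order of E/h:
polychaete worms: 17.6/11.9 = 1.48 kJ/s
small clams: 27.1/34.1 = 0.795 kJ/s
isopods: 4.46/19.6 = 0.228 kJ/s
mud crabs: 3.35/21.6 = 0.155 kJ/s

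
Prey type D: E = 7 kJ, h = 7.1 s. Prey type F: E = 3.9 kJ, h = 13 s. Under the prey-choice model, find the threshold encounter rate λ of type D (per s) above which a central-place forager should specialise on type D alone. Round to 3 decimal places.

0.062 per s

Drop type F once their profitability E₂/h₂ falls below the rate achievable on type D alone: E₂/h₂ = λE₁/(1 + λh₁).
Solve for λ: λE₁h₂ = E₂(1 + λh₁) → λ(E₁h₂ − E₂h₁) = E₂ → λ = E₂/(E₁h₂ − E₂h₁).
λ = 3.9/(7×13 − 3.9×7.1) = 3.9/63.31 = 0.0616 per s.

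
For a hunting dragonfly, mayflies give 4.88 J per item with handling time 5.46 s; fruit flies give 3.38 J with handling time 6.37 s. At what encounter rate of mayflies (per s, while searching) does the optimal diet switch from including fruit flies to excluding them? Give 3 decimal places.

0.268 per s

The zero-one rule: include fruit flies iff E₂/h₂ > λE₁/(1+λh₁). Equality gives the switch point.
λE₁h₂ = E₂ + λE₂h₁ ⇒ λ = E₂/(E₁h₂ − E₂h₁) = 3.38/(31.09 − 18.45) = 0.2676 per s.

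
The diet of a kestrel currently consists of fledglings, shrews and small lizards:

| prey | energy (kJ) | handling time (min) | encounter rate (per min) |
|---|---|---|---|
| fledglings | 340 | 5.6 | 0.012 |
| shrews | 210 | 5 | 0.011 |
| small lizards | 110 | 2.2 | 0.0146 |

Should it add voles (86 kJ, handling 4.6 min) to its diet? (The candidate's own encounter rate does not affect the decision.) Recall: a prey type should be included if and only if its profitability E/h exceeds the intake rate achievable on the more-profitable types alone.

Current rate: (0.012×340 + 0.011×210 + 0.0146×110)/(1 + 0.012×5.6 + 0.011×5 + 0.0146×2.2) = 6.927 kJ/min.
voles: E/h = 86/4.6 = 18.7 kJ/min.
18.7 > 6.927, so adding voles raises the average — include it.

Yes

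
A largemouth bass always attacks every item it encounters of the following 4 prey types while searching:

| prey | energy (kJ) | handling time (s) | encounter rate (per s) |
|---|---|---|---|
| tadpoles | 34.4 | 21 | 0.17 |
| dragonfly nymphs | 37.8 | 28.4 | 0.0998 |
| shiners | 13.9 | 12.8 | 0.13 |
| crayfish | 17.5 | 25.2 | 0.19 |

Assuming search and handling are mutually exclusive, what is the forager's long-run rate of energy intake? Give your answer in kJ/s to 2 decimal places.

R = (0.17×34.4 + 0.0998×37.8 + 0.13×13.9 + 0.19×17.5) / (1 + 0.17×21 + 0.0998×28.4 + 0.13×12.8 + 0.19×25.2) = 14.75/13.86 = 1.065 kJ/s.

1.06 kJ/s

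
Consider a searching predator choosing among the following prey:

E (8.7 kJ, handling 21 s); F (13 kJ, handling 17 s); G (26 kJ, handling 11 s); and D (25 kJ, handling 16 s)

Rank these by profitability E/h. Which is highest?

Profitability E/h (kJ/s): E = 8.7/21 = 0.414, F = 13/17 = 0.765, G = 26/11 = 2.36, D = 25/16 = 1.56.
Ranked: G > D > F > E.

G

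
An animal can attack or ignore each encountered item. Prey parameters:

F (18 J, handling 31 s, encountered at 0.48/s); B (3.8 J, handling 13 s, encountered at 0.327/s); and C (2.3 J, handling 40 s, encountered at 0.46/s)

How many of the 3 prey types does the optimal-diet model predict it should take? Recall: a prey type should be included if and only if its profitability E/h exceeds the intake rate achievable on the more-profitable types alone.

1

Profitabilities (E/h, J/s): F 0.581, B 0.292, C 0.0575. Add prey in this order while the next type's profitability exceeds the intake rate on those already taken.
Rate on top 1: 0.5441. B: 0.292 < 0.5441 → exclude; stop.
Optimal diet: F — 1 of 3 types.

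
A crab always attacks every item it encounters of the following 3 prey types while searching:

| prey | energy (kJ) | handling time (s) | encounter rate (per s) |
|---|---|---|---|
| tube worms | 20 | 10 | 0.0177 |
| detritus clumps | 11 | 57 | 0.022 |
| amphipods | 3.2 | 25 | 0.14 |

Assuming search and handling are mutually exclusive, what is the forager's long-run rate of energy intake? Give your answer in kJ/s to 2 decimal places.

R = (0.0177×20 + 0.022×11 + 0.14×3.2) / (1 + 0.0177×10 + 0.022×57 + 0.14×25) = 1.044/5.931 = 0.176 kJ/s.

0.18 kJ/s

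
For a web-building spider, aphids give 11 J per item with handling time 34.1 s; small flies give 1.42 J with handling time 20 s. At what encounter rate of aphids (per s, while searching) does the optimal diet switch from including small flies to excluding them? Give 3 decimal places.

0.008 per s

The zero-one rule: include small flies iff E₂/h₂ > λE₁/(1+λh₁). Equality gives the switch point.
λE₁h₂ = E₂ + λE₂h₁ ⇒ λ = E₂/(E₁h₂ − E₂h₁) = 1.42/(220 − 48.42) = 0.008276 per s.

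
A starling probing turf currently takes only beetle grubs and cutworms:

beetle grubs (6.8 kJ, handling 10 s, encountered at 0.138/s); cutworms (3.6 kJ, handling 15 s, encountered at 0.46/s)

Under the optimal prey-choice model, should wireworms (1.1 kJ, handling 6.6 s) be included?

Intake rate on the current diet: R = (0.138×6.8 + 0.46×3.6) / (1 + 0.138×10 + 0.46×15) = 2.594/9.28 = 0.2796 kJ/s.
wireworms: E/h = 1.1/6.6 = 0.1667 kJ/s.
0.1667 < 0.2796, so adding wireworms would lower the average — exclude it.

No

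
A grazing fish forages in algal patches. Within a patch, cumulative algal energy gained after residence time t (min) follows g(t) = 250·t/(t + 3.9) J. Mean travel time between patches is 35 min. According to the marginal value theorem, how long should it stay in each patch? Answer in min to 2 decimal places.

11.68 min

Optimal t* satisfies g'(t*) = g(t*)/(T + t*).
g'(t) = 250·3.9/(t + 3.9)². Setting 250·3.9/(t+3.9)² = 250t/[(t+3.9)(35+t)] gives 3.9(35+t) = t(t+3.9), so t² = 3.9×35 = 136.5.
t* = √136.5 = 11.68 min.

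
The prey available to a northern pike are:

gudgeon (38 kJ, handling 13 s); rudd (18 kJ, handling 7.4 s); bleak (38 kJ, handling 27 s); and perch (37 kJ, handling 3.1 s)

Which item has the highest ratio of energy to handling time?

In descending order of E/h:
perch: 37/3.1 = 11.9 kJ/s
gudgeon: 38/13 = 2.92 kJ/s
rudd: 18/7.4 = 2.43 kJ/s
bleak: 38/27 = 1.41 kJ/s

perch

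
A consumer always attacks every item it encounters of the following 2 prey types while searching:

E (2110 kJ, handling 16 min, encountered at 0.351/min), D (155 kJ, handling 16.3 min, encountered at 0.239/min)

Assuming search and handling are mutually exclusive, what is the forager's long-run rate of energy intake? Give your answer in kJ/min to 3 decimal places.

73.980 kJ/min

Energy encountered per unit search time: 0.351×2110 + 0.239×155 = 777.7 kJ/min.
Handling time per unit search time: 0.351×16 + 0.239×16.3 = 9.512.
Rate = 777.7/(1 + 9.512) = 73.98 kJ/min.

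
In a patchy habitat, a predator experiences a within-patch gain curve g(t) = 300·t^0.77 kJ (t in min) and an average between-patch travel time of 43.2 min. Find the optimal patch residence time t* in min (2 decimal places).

Maximise g(t)/(T+t): set derivative to zero → g'(t)(T+t) = g(t).
g'(t) = 0.77·300·t^-0.23. Setting 0.77·300·t^-0.23 = 300·t^0.77/(43.2+t) gives 0.77(43.2+t) = t, so 0.23·t = 0.77×43.2.
t* = 0.77×43.2/0.23 = 144.6 min.

144.63 min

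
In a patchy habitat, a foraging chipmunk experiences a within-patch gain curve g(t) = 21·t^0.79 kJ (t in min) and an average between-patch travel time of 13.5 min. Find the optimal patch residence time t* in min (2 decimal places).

50.79 min

By the marginal value theorem, leave when the instantaneous gain rate g'(t) equals the habitat-wide average g(t)/(T + t).
g'(t) = 0.79·21·t^-0.21. Setting 0.79·21·t^-0.21 = 21·t^0.79/(13.5+t) gives 0.79(13.5+t) = t, so 0.21·t = 0.79×13.5.
t* = 0.79×13.5/0.21 = 50.79 min.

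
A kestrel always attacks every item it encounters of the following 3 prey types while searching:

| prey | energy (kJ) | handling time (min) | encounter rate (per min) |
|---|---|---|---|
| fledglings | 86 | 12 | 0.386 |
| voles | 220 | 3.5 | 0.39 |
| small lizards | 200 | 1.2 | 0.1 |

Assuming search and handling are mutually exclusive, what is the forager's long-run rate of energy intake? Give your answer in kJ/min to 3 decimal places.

19.530 kJ/min

R = Σλ_iE_i / (1 + Σλ_ih_i)
Numerator: 0.386×86 + 0.39×220 + 0.1×200 = 139
Denominator: 1 + 0.386×12 + 0.39×3.5 + 0.1×1.2 = 7.117
R = 139/7.117 = 19.53 kJ/min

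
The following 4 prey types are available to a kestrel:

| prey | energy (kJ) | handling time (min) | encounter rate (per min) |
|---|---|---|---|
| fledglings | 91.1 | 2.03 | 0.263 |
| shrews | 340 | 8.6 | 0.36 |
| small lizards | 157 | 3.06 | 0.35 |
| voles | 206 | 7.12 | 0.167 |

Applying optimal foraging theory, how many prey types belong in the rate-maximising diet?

3

Profitabilities (E/h, kJ/min): small lizards 51.3, fledglings 44.9, shrews 39.5, voles 28.9. Add prey in this order while the next type's profitability exceeds the intake rate on those already taken.
Rate on top 1: 26.53. fledglings: 44.9 > 26.53 → include.
Rate on top 2: 30.29. shrews: 39.5 > 30.29 → include.
Rate on top 3: 35.31. voles: 28.9 < 35.31 → exclude; stop.
Optimal diet: small lizards, fledglings, shrews — 3 of 4 types.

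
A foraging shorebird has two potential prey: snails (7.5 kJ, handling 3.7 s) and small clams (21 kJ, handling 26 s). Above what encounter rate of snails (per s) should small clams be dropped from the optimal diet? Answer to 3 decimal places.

Drop small clams once their profitability E₂/h₂ falls below the rate achievable on snails alone: E₂/h₂ = λE₁/(1 + λh₁).
Solve for λ: λE₁h₂ = E₂(1 + λh₁) → λ(E₁h₂ − E₂h₁) = E₂ → λ = E₂/(E₁h₂ − E₂h₁).
λ = 21/(7.5×26 − 21×3.7) = 21/117.3 = 0.179 per s.

0.179 per s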